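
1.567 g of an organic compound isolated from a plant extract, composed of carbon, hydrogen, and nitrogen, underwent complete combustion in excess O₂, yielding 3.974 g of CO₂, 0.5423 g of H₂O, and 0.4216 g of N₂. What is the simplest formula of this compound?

C3H2N

mol C = 3.974 g CO₂ ÷ 44.009 g/mol = 0.090300 mol
mol H = 2 × 0.5423 g H₂O ÷ 18.015 g/mol = 0.060205 mol
mol N = 2 × 0.4216 g N₂ ÷ 28.014 g/mol = 0.030099 mol
Divide by the smallest (0.030099 mol): C 3.000, H 2.000, N 1.000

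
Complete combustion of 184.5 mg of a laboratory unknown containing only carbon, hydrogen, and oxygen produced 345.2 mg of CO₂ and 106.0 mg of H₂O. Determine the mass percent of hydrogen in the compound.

6.43%

mol C = 0.3452 g CO₂ ÷ 44.009 g/mol = 0.0078439 mol
mol H = 2 × 0.1060 g H₂O ÷ 18.015 g/mol = 0.011768 mol
mass O = 0.1845 − (0.094212 + 0.011862) = 0.078425 g → mol O = 0.078425 ÷ 15.999 = 0.0049019 mol
mass % H = 0.011862 g ÷ 0.1845 g × 100%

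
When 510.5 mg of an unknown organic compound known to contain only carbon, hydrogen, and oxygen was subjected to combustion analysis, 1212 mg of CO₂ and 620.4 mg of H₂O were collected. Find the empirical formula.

mol C = 1.212 g CO₂ ÷ 44.009 g/mol = 0.027540 mol
mol H = 2 × 0.6204 g H₂O ÷ 18.015 g/mol = 0.068876 mol
mass O = 0.5105 − (0.33078 + 0.069427) = 0.11029 g → mol O = 0.11029 ÷ 15.999 = 0.0068937 mol
Divide by the smallest (0.0068937 mol): C 3.995, H 9.991, O 1.000

C4H10O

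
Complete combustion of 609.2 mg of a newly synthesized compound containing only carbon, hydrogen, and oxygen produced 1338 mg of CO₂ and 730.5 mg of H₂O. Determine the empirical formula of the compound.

C3H8O

mol C = 1.338 g CO₂ ÷ 44.009 g/mol = 0.030403 mol
mol H = 2 × 0.7305 g H₂O ÷ 18.015 g/mol = 0.081099 mol
mass O = 0.6092 − (0.36517 + 0.081748) = 0.16228 g → mol O = 0.16228 ÷ 15.999 = 0.010143 mol
Divide by the smallest (0.010143 mol): C 2.997, H 7.995, O 1.000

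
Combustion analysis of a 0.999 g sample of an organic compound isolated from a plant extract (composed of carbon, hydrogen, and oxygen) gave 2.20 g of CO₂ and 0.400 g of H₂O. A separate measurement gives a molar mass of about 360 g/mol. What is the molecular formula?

mol C = 2.20 g CO₂ ÷ 44.009 g/mol = 0.04999 mol
mol H = 2 × 0.400 g H₂O ÷ 18.015 g/mol = 0.04441 mol
mass O = 0.999 − (0.6004 + 0.04476) = 0.3538 g → mol O = 0.3538 ÷ 15.999 = 0.02211 mol
Divide by the smallest (0.02211 mol): C 2.260, H 2.008, O 1.000
Multiplying each by 4 gives whole numbers: C 9.04, H 8.03, O 4.00
Empirical formula: C9H8O4
Empirical-formula mass = 180.16 g/mol; 360 ÷ 180.16 ≈ 2, so the molecular formula is C18H16O8.

C18H16O8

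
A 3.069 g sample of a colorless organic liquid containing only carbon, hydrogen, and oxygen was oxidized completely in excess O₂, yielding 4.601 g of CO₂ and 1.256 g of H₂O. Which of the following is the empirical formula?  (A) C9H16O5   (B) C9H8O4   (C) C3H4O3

mol C = 4.601 g CO₂ ÷ 44.009 g/mol = 0.10455 mol
mol H = 2 × 1.256 g H₂O ÷ 18.015 g/mol = 0.13944 mol
mass O = 3.069 − (1.2557 + 0.14055) = 1.6727 g → mol O = 1.6727 ÷ 15.999 = 0.10455 mol
Divide by the smallest (0.10455 mol): C 1.000, H 1.334, O 1.000
Multiplying each by 3 gives whole numbers: C 3.00, H 4.00, O 3.00

(C) C3H4O3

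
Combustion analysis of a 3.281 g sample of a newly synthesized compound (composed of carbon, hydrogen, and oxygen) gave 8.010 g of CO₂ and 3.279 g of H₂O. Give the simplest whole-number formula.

C4H8O

mol C = 8.010 g CO₂ ÷ 44.009 g/mol = 0.18201 mol
mol H = 2 × 3.279 g H₂O ÷ 18.015 g/mol = 0.36403 mol
mass O = 3.281 − (2.1861 + 0.36694) = 0.72796 g → mol O = 0.72796 ÷ 15.999 = 0.045500 mol
Divide by the smallest (0.045500 mol): C 4.000, H 8.001, O 1.000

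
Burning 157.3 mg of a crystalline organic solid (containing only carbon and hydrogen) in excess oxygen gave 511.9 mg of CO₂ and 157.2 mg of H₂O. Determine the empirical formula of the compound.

mol C = 0.5119 g CO₂ ÷ 44.009 g/mol = 0.011632 mol
mol H = 2 × 0.1572 g H₂O ÷ 18.015 g/mol = 0.017452 mol
Divide by the smallest (0.011632 mol): C 1.000, H 1.500
Multiplying each by 2 gives whole numbers: C 2.00, H 3.00

C2H3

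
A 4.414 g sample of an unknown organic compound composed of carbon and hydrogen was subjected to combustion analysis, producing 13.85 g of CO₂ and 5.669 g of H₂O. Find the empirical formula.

CH2

mol C = 13.85 g CO₂ ÷ 44.009 g/mol = 0.31471 mol
mol H = 2 × 5.669 g H₂O ÷ 18.015 g/mol = 0.62936 mol
Divide by the smallest (0.31471 mol): C 1.000, H 2.000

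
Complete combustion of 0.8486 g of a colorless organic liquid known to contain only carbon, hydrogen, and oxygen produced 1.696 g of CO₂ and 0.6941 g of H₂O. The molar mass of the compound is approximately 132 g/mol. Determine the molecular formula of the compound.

C6H12O3

mol C = 1.696 g CO₂ ÷ 44.009 g/mol = 0.038538 mol
mol H = 2 × 0.6941 g H₂O ÷ 18.015 g/mol = 0.077058 mol
mass O = 0.8486 − (0.46287 + 0.077674) = 0.30805 g → mol O = 0.30805 ÷ 15.999 = 0.019254 mol
Divide by the smallest (0.019254 mol): C 2.001, H 4.002, O 1.000
Empirical formula: C2H4O
Empirical-formula mass = 44.05 g/mol; 132 ÷ 44.05 ≈ 3, so the molecular formula is C6H12O3.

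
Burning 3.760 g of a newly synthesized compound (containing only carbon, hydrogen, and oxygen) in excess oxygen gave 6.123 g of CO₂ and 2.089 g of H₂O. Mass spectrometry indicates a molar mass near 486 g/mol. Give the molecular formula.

mol C = 6.123 g CO₂ ÷ 44.009 g/mol = 0.13913 mol
mol H = 2 × 2.089 g H₂O ÷ 18.015 g/mol = 0.23192 mol
mass O = 3.760 − (1.6711 + 0.23377) = 1.8551 g → mol O = 1.8551 ÷ 15.999 = 0.11595 mol
Divide by the smallest (0.11595 mol): C 1.200, H 2.000, O 1.000
Multiplying each by 5 gives whole numbers: C 6.00, H 10.00, O 5.00
Empirical formula: C6H10O5
Empirical-formula mass = 162.14 g/mol; 486 ÷ 162.14 ≈ 3, so the molecular formula is C18H30O15.

C18H30O15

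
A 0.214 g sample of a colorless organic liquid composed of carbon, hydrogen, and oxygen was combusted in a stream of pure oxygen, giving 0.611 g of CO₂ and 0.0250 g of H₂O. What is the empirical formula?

mol C = 0.611 g CO₂ ÷ 44.009 g/mol = 0.01388 mol
mol H = 2 × 0.0250 g H₂O ÷ 18.015 g/mol = 0.002775 mol
mass O = 0.214 − (0.1668 + 0.002798) = 0.04445 g → mol O = 0.04445 ÷ 15.999 = 0.002778 mol
Divide by the smallest (0.002775 mol): C 5.002, H 1.000, O 1.001

C5HO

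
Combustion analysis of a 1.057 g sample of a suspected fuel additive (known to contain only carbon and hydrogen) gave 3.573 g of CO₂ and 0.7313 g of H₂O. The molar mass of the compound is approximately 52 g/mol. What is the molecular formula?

mol C = 3.573 g CO₂ ÷ 44.009 g/mol = 0.081188 mol
mol H = 2 × 0.7313 g H₂O ÷ 18.015 g/mol = 0.081188 mol
Divide by the smallest (0.081188 mol): C 1.000, H 1.000
Empirical formula: CH
Empirical-formula mass = 13.02 g/mol; 52 ÷ 13.02 ≈ 4, so the molecular formula is C4H4.

C4H4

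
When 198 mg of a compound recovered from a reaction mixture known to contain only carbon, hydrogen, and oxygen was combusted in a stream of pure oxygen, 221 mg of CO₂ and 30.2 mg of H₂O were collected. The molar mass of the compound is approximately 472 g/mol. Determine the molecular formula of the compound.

C12H8O20

mol C = 0.221 g CO₂ ÷ 44.009 g/mol = 0.005022 mol
mol H = 2 × 0.0302 g H₂O ÷ 18.015 g/mol = 0.003353 mol
mass O = 0.198 − (0.06032 + 0.003380) = 0.1343 g → mol O = 0.1343 ÷ 15.999 = 0.008395 mol
Divide by the smallest (0.003353 mol): C 1.498, H 1.000, O 2.504
Multiplying each by 2 gives whole numbers: C 3.00, H 2.00, O 5.01
Empirical formula: C3H2O5
Empirical-formula mass = 118.04 g/mol; 472 ÷ 118.04 ≈ 4, so the molecular formula is C12H8O20.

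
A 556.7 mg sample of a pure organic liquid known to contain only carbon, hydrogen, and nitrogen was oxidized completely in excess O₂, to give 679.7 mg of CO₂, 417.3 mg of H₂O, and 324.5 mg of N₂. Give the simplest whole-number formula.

C2H6N3

mol C = 0.6797 g CO₂ ÷ 44.009 g/mol = 0.015445 mol
mol H = 2 × 0.4173 g H₂O ÷ 18.015 g/mol = 0.046328 mol
mol N = 2 × 0.3245 g N₂ ÷ 28.014 g/mol = 0.023167 mol
Divide by the smallest (0.015445 mol): C 1.000, H 3.000, N 1.500
Multiplying each by 2 gives whole numbers: C 2.00, H 6.00, N 3.00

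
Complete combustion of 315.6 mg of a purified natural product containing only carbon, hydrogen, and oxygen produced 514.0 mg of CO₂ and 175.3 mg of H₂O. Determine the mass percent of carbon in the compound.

44.45%

mol C = 0.5140 g CO₂ ÷ 44.009 g/mol = 0.011679 mol
mol H = 2 × 0.1753 g H₂O ÷ 18.015 g/mol = 0.019462 mol
mass O = 0.3156 − (0.14028 + 0.019617) = 0.15570 g → mol O = 0.15570 ÷ 15.999 = 0.0097319 mol
mass % C = 0.14028 g ÷ 0.3156 g × 100%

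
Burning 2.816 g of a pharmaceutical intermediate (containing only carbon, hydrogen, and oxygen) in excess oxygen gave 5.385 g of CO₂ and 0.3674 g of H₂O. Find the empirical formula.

mol C = 5.385 g CO₂ ÷ 44.009 g/mol = 0.12236 mol
mol H = 2 × 0.3674 g H₂O ÷ 18.015 g/mol = 0.040788 mol
mass O = 2.816 − (1.4697 + 0.041115) = 1.3052 g → mol O = 1.3052 ÷ 15.999 = 0.081580 mol
Divide by the smallest (0.040788 mol): C 3.000, H 1.000, O 2.000

C3HO2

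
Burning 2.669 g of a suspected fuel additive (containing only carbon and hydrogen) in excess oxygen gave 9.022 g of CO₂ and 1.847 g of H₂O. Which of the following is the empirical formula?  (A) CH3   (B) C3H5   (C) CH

mol C = 9.022 g CO₂ ÷ 44.009 g/mol = 0.20500 mol
mol H = 2 × 1.847 g H₂O ÷ 18.015 g/mol = 0.20505 mol
Divide by the smallest (0.20500 mol): C 1.000, H 1.000

(C) CH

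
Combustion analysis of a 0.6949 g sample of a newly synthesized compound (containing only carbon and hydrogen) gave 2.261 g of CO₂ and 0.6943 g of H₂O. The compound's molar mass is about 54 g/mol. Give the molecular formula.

mol C = 2.261 g CO₂ ÷ 44.009 g/mol = 0.051376 mol
mol H = 2 × 0.6943 g H₂O ÷ 18.015 g/mol = 0.077080 mol
Divide by the smallest (0.051376 mol): C 1.000, H 1.500
Multiplying each by 2 gives whole numbers: C 2.00, H 3.00
Empirical formula: C2H3
Empirical-formula mass = 27.05 g/mol; 54 ÷ 27.05 ≈ 2, so the molecular formula is C4H6.

C4H6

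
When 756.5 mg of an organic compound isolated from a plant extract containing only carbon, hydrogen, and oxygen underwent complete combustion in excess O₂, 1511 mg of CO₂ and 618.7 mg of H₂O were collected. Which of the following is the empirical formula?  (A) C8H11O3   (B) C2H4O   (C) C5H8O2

(B) C2H4O

mol C = 1.511 g CO₂ ÷ 44.009 g/mol = 0.034334 mol
mol H = 2 × 0.6187 g H₂O ÷ 18.015 g/mol = 0.068687 mol
mass O = 0.7565 − (0.41238 + 0.069237) = 0.27488 g → mol O = 0.27488 ÷ 15.999 = 0.017181 mol
Divide by the smallest (0.017181 mol): C 1.998, H 3.998, O 1.000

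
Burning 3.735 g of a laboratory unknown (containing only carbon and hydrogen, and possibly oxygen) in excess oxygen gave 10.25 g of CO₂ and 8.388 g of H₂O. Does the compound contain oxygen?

mol C = 10.25 g CO₂ ÷ 44.009 g/mol = 0.23291 mol
mol H = 2 × 8.388 g H₂O ÷ 18.015 g/mol = 0.93122 mol
C and H together account for 3.7361 g — essentially the entire 3.735 g sample — so the compound contains no oxygen.

no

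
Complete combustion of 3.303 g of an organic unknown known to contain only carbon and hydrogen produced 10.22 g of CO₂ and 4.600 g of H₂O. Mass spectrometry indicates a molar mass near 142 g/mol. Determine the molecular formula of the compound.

C10H22

mol C = 10.22 g CO₂ ÷ 44.009 g/mol = 0.23223 mol
mol H = 2 × 4.600 g H₂O ÷ 18.015 g/mol = 0.51069 mol
Divide by the smallest (0.23223 mol): C 1.000, H 2.199
Multiplying each by 5 gives whole numbers: C 5.00, H 11.00
Empirical formula: C5H11
Empirical-formula mass = 71.14 g/mol; 142 ÷ 71.14 ≈ 2, so the molecular formula is C10H22.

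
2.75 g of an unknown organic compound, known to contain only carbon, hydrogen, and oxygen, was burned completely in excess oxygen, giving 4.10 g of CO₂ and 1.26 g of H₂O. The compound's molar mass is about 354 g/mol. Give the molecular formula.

C12H18O12

mol C = 4.10 g CO₂ ÷ 44.009 g/mol = 0.09316 mol
mol H = 2 × 1.26 g H₂O ÷ 18.015 g/mol = 0.1399 mol
mass O = 2.75 − (1.119 + 0.1410) = 1.490 g → mol O = 1.490 ÷ 15.999 = 0.09313 mol
Divide by the smallest (0.09313 mol): C 1.000, H 1.502, O 1.000
Multiplying each by 2 gives whole numbers: C 2.00, H 3.00, O 2.00
Empirical formula: C2H3O2
Empirical-formula mass = 59.04 g/mol; 354 ÷ 59.04 ≈ 6, so the molecular formula is C12H18O12.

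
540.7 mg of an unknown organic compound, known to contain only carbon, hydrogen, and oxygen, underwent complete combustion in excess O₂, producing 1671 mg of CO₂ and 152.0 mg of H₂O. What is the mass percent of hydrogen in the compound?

3.15%

mol C = 1.671 g CO₂ ÷ 44.009 g/mol = 0.037970 mol
mol H = 2 × 0.1520 g H₂O ÷ 18.015 g/mol = 0.016875 mol
mass O = 0.5407 − (0.45605 + 0.017010) = 0.067638 g → mol O = 0.067638 ÷ 15.999 = 0.0042277 mol
mass % H = 0.017010 g ÷ 0.5407 g × 100%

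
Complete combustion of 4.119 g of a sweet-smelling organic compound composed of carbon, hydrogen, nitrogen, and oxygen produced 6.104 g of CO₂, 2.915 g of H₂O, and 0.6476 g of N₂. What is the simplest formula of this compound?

mol C = 6.104 g CO₂ ÷ 44.009 g/mol = 0.13870 mol
mol H = 2 × 2.915 g H₂O ÷ 18.015 g/mol = 0.32362 mol
mol N = 2 × 0.6476 g N₂ ÷ 28.014 g/mol = 0.046234 mol
mass O = 4.119 − (1.6659 + 0.32621 + 0.64760) = 1.4793 g → mol O = 1.4793 ÷ 15.999 = 0.092461 mol
Divide by the smallest (0.046234 mol): C 3.000, H 7.000, N 1.000, O 2.000

C3H7NO2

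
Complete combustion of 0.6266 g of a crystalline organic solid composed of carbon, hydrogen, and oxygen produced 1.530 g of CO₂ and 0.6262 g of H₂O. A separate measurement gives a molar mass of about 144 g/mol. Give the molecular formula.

mol C = 1.530 g CO₂ ÷ 44.009 g/mol = 0.034766 mol
mol H = 2 × 0.6262 g H₂O ÷ 18.015 g/mol = 0.069520 mol
mass O = 0.6266 − (0.41757 + 0.070076) = 0.13895 g → mol O = 0.13895 ÷ 15.999 = 0.0086852 mol
Divide by the smallest (0.0086852 mol): C 4.003, H 8.004, O 1.000
Empirical formula: C4H8O
Empirical-formula mass = 72.11 g/mol; 144 ÷ 72.11 ≈ 2, so the molecular formula is C8H16O2.

C8H16O2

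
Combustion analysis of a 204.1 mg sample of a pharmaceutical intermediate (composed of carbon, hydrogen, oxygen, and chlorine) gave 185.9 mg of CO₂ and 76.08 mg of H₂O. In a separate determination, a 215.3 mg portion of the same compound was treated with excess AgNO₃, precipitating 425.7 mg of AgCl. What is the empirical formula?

mol C = 0.1859 g CO₂ ÷ 44.009 g/mol = 0.0042241 mol
mol H = 2 × 0.07608 g H₂O ÷ 18.015 g/mol = 0.0084463 mol
From the AgCl data: mol Cl per gram of compound = (0.4257 ÷ 143.318) ÷ 0.2153 = 0.013796 mol/g, so in the 0.2041 g combustion sample mol Cl = 0.0028158 mol
mass O = 0.2041 − (0.050736 + 0.0085139 + 0.099820) = 0.045030 g → mol O = 0.045030 ÷ 15.999 = 0.0028145 mol
Divide by the smallest (0.0028145 mol): C 1.501, H 3.001, Cl 1.000, O 1.000
Multiplying each by 2 gives whole numbers: C 3.00, H 6.00, Cl 2.00, O 2.00

C3H6Cl2O2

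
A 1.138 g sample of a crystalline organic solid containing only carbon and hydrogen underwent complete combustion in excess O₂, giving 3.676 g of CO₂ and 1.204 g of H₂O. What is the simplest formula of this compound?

mol C = 3.676 g CO₂ ÷ 44.009 g/mol = 0.083528 mol
mol H = 2 × 1.204 g H₂O ÷ 18.015 g/mol = 0.13367 mol
Divide by the smallest (0.083528 mol): C 1.000, H 1.600
Multiplying each by 5 gives whole numbers: C 5.00, H 8.00

C5H8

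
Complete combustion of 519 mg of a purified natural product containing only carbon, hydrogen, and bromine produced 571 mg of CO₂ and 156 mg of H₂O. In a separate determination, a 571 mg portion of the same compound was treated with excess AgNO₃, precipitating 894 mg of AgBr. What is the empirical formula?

C3H4Br

mol C = 0.571 g CO₂ ÷ 44.009 g/mol = 0.01297 mol
mol H = 2 × 0.156 g H₂O ÷ 18.015 g/mol = 0.01732 mol
From the AgBr data: mol Br per gram of compound = (0.894 ÷ 187.772) ÷ 0.571 = 0.008338 mol/g, so in the 0.519 g combustion sample mol Br = 0.004328 mol
Divide by the smallest (0.004328 mol): C 2.998, H 4.002, Br 1.000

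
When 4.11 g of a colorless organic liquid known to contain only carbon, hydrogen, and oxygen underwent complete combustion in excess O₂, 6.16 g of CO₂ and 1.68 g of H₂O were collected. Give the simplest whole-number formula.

C3H4O3

mol C = 6.16 g CO₂ ÷ 44.009 g/mol = 0.1400 mol
mol H = 2 × 1.68 g H₂O ÷ 18.015 g/mol = 0.1865 mol
mass O = 4.11 − (1.681 + 0.1880) = 2.241 g → mol O = 2.241 ÷ 15.999 = 0.1401 mol
Divide by the smallest (0.1400 mol): C 1.000, H 1.332, O 1.001
Multiplying each by 3 gives whole numbers: C 3.00, H 4.00, O 3.00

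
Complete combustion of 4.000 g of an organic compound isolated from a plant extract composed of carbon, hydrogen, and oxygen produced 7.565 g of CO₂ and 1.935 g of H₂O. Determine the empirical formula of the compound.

mol C = 7.565 g CO₂ ÷ 44.009 g/mol = 0.17190 mol
mol H = 2 × 1.935 g H₂O ÷ 18.015 g/mol = 0.21482 mol
mass O = 4.000 − (2.0647 + 0.21654) = 1.7188 g → mol O = 1.7188 ÷ 15.999 = 0.10743 mol
Divide by the smallest (0.10743 mol): C 1.600, H 2.000, O 1.000
Multiplying each by 5 gives whole numbers: C 8.00, H 10.00, O 5.00

C8H10O5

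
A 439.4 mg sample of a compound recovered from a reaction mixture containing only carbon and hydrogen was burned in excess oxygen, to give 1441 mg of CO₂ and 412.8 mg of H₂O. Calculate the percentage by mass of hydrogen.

10.51%

mol C = 1.441 g CO₂ ÷ 44.009 g/mol = 0.032743 mol
mol H = 2 × 0.4128 g H₂O ÷ 18.015 g/mol = 0.045828 mol
mass % H = 0.046195 g ÷ 0.4394 g × 100%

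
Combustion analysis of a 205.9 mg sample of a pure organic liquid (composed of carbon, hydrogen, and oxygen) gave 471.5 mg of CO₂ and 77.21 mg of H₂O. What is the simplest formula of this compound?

mol C = 0.4715 g CO₂ ÷ 44.009 g/mol = 0.010714 mol
mol H = 2 × 0.07721 g H₂O ÷ 18.015 g/mol = 0.0085717 mol
mass O = 0.2059 − (0.12868 + 0.0086403) = 0.068577 g → mol O = 0.068577 ÷ 15.999 = 0.0042863 mol
Divide by the smallest (0.0042863 mol): C 2.500, H 2.000, O 1.000
Multiplying each by 2 gives whole numbers: C 5.00, H 4.00, O 2.00

C5H4O2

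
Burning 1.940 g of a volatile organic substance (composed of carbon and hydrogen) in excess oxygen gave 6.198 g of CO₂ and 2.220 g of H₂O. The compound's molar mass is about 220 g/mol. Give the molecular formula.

mol C = 6.198 g CO₂ ÷ 44.009 g/mol = 0.14083 mol
mol H = 2 × 2.220 g H₂O ÷ 18.015 g/mol = 0.24646 mol
Divide by the smallest (0.14083 mol): C 1.000, H 1.750
Multiplying each by 4 gives whole numbers: C 4.00, H 7.00
Empirical formula: C4H7
Empirical-formula mass = 55.10 g/mol; 220 ÷ 55.10 ≈ 4, so the molecular formula is C16H28.

C16H28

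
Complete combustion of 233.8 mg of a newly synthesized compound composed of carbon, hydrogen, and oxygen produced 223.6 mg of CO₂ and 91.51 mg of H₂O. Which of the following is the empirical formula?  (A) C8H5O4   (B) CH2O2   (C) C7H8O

mol C = 0.2236 g CO₂ ÷ 44.009 g/mol = 0.0050808 mol
mol H = 2 × 0.09151 g H₂O ÷ 18.015 g/mol = 0.010159 mol
mass O = 0.2338 − (0.061025 + 0.010241) = 0.16253 g → mol O = 0.16253 ÷ 15.999 = 0.010159 mol
Divide by the smallest (0.0050808 mol): C 1.000, H 2.000, O 2.000

(B) CH2O2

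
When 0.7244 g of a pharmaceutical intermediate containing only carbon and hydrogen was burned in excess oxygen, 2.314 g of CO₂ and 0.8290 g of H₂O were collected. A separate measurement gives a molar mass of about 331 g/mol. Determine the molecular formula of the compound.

mol C = 2.314 g CO₂ ÷ 44.009 g/mol = 0.052580 mol
mol H = 2 × 0.8290 g H₂O ÷ 18.015 g/mol = 0.092034 mol
Divide by the smallest (0.052580 mol): C 1.000, H 1.750
Multiplying each by 4 gives whole numbers: C 4.00, H 7.00
Empirical formula: C4H7
Empirical-formula mass = 55.10 g/mol; 331 ÷ 55.10 ≈ 6, so the molecular formula is C24H42.

C24H42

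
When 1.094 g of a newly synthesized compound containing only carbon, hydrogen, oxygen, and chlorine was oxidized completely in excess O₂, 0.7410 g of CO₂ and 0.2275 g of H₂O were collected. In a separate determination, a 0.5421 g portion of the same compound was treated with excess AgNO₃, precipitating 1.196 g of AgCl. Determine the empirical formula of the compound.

mol C = 0.7410 g CO₂ ÷ 44.009 g/mol = 0.016837 mol
mol H = 2 × 0.2275 g H₂O ÷ 18.015 g/mol = 0.025257 mol
From the AgCl data: mol Cl per gram of compound = (1.196 ÷ 143.318) ÷ 0.5421 = 0.015394 mol/g, so in the 1.094 g combustion sample mol Cl = 0.016841 mol
mass O = 1.094 − (0.20223 + 0.025459 + 0.59701) = 0.26929 g → mol O = 0.26929 ÷ 15.999 = 0.016832 mol
Divide by the smallest (0.016832 mol): C 1.000, H 1.501, Cl 1.001, O 1.000
Multiplying each by 2 gives whole numbers: C 2.00, H 3.00, Cl 2.00, O 2.00

C2H3Cl2O2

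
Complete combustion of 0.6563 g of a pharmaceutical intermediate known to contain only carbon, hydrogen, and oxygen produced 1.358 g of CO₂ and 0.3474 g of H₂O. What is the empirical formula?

mol C = 1.358 g CO₂ ÷ 44.009 g/mol = 0.030857 mol
mol H = 2 × 0.3474 g H₂O ÷ 18.015 g/mol = 0.038568 mol
mass O = 0.6563 − (0.37063 + 0.038876) = 0.24680 g → mol O = 0.24680 ÷ 15.999 = 0.015426 mol
Divide by the smallest (0.015426 mol): C 2.000, H 2.500, O 1.000
Multiplying each by 2 gives whole numbers: C 4.00, H 5.00, O 2.00

C4H5O2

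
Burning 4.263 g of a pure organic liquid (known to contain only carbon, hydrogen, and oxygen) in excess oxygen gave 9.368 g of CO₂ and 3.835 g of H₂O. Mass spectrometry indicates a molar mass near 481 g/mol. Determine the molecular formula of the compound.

C24H48O9

mol C = 9.368 g CO₂ ÷ 44.009 g/mol = 0.21287 mol
mol H = 2 × 3.835 g H₂O ÷ 18.015 g/mol = 0.42576 mol
mass O = 4.263 − (2.5567 + 0.42916) = 1.2771 g → mol O = 1.2771 ÷ 15.999 = 0.079824 mol
Divide by the smallest (0.079824 mol): C 2.667, H 5.334, O 1.000
Multiplying each by 3 gives whole numbers: C 8.00, H 16.00, O 3.00
Empirical formula: C8H16O3
Empirical-formula mass = 160.21 g/mol; 481 ÷ 160.21 ≈ 3, so the molecular formula is C24H48O9.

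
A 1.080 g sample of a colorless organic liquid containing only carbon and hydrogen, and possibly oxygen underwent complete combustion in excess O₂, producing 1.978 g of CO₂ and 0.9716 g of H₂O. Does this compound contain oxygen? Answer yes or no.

mol C = 1.978 g CO₂ ÷ 44.009 g/mol = 0.044945 mol
mol H = 2 × 0.9716 g H₂O ÷ 18.015 g/mol = 0.10787 mol
C and H account for only 0.64857 g of the 1.080 g sample; the remaining 0.43143 g must be oxygen.

yes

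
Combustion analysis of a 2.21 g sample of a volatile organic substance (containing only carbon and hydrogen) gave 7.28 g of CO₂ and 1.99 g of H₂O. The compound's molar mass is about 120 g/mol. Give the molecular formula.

C9H12

mol C = 7.28 g CO₂ ÷ 44.009 g/mol = 0.1654 mol
mol H = 2 × 1.99 g H₂O ÷ 18.015 g/mol = 0.2209 mol
Divide by the smallest (0.1654 mol): C 1.000, H 1.336
Multiplying each by 3 gives whole numbers: C 3.00, H 4.01
Empirical formula: C3H4
Empirical-formula mass = 40.06 g/mol; 120 ÷ 40.06 ≈ 3, so the molecular formula is C9H12.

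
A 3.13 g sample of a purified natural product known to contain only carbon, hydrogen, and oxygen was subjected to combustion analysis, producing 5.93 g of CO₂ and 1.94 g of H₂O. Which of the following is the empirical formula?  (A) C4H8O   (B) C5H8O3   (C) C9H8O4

mol C = 5.93 g CO₂ ÷ 44.009 g/mol = 0.1347 mol
mol H = 2 × 1.94 g H₂O ÷ 18.015 g/mol = 0.2154 mol
mass O = 3.13 − (1.618 + 0.2171) = 1.294 g → mol O = 1.294 ÷ 15.999 = 0.08091 mol
Divide by the smallest (0.08091 mol): C 1.665, H 2.662, O 1.000
Multiplying each by 3 gives whole numbers: C 5.00, H 7.99, O 3.00

(B) C5H8O3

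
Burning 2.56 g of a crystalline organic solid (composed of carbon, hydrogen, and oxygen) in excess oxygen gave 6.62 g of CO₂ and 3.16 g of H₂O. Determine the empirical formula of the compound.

mol C = 6.62 g CO₂ ÷ 44.009 g/mol = 0.1504 mol
mol H = 2 × 3.16 g H₂O ÷ 18.015 g/mol = 0.3508 mol
mass O = 2.56 − (1.807 + 0.3536) = 0.3996 g → mol O = 0.3996 ÷ 15.999 = 0.02498 mol
Divide by the smallest (0.02498 mol): C 6.022, H 14.045, O 1.000

C6H14O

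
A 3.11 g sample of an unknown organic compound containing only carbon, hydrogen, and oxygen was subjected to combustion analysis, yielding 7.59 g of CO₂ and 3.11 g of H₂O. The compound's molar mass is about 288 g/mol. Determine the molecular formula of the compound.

mol C = 7.59 g CO₂ ÷ 44.009 g/mol = 0.1725 mol
mol H = 2 × 3.11 g H₂O ÷ 18.015 g/mol = 0.3453 mol
mass O = 3.11 − (2.071 + 0.3480) = 0.6905 g → mol O = 0.6905 ÷ 15.999 = 0.04316 mol
Divide by the smallest (0.04316 mol): C 3.996, H 8.000, O 1.000
Empirical formula: C4H8O
Empirical-formula mass = 72.11 g/mol; 288 ÷ 72.11 ≈ 4, so the molecular formula is C16H32O4.

C16H32O4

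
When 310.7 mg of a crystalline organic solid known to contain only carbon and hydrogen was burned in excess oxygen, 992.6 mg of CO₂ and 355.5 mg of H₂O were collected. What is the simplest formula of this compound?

C4H7

mol C = 0.9926 g CO₂ ÷ 44.009 g/mol = 0.022554 mol
mol H = 2 × 0.3555 g H₂O ÷ 18.015 g/mol = 0.039467 mol
Divide by the smallest (0.022554 mol): C 1.000, H 1.750
Multiplying each by 4 gives whole numbers: C 4.00, H 7.00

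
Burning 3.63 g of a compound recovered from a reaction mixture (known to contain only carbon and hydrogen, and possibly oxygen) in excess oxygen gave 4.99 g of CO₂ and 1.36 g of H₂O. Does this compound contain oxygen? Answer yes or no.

yes

mol C = 4.99 g CO₂ ÷ 44.009 g/mol = 0.1134 mol
mol H = 2 × 1.36 g H₂O ÷ 18.015 g/mol = 0.1510 mol
C and H account for only 1.514 g of the 3.63 g sample; the remaining 2.116 g must be oxygen.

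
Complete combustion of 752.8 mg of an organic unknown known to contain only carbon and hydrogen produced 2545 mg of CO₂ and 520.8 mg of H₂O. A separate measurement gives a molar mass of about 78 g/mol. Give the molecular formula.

C6H6

mol C = 2.545 g CO₂ ÷ 44.009 g/mol = 0.057829 mol
mol H = 2 × 0.5208 g H₂O ÷ 18.015 g/mol = 0.057818 mol
Divide by the smallest (0.057818 mol): C 1.000, H 1.000
Empirical formula: CH
Empirical-formula mass = 13.02 g/mol; 78 ÷ 13.02 ≈ 6, so the molecular formula is C6H6.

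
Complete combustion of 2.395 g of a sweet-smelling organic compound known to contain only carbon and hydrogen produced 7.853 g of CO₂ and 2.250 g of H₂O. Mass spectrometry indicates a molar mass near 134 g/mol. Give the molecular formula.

C10H14

mol C = 7.853 g CO₂ ÷ 44.009 g/mol = 0.17844 mol
mol H = 2 × 2.250 g H₂O ÷ 18.015 g/mol = 0.24979 mol
Divide by the smallest (0.17844 mol): C 1.000, H 1.400
Multiplying each by 5 gives whole numbers: C 5.00, H 7.00
Empirical formula: C5H7
Empirical-formula mass = 67.11 g/mol; 134 ÷ 67.11 ≈ 2, so the molecular formula is C10H14.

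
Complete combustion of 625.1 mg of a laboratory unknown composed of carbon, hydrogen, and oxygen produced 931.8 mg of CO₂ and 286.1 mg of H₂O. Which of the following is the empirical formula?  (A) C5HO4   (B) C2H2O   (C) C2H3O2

mol C = 0.9318 g CO₂ ÷ 44.009 g/mol = 0.021173 mol
mol H = 2 × 0.2861 g H₂O ÷ 18.015 g/mol = 0.031762 mol
mass O = 0.6251 − (0.25431 + 0.032017) = 0.33878 g → mol O = 0.33878 ÷ 15.999 = 0.021175 mol
Divide by the smallest (0.021173 mol): C 1.000, H 1.500, O 1.000
Multiplying each by 2 gives whole numbers: C 2.00, H 3.00, O 2.00

(C) C2H3O2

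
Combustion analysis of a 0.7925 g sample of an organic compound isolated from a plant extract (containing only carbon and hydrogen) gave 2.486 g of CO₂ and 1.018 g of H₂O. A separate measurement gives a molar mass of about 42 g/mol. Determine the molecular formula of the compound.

mol C = 2.486 g CO₂ ÷ 44.009 g/mol = 0.056488 mol
mol H = 2 × 1.018 g H₂O ÷ 18.015 g/mol = 0.11302 mol
Divide by the smallest (0.056488 mol): C 1.000, H 2.001
Empirical formula: CH2
Empirical-formula mass = 14.03 g/mol; 42 ÷ 14.03 ≈ 3, so the molecular formula is C3H6.

C3H6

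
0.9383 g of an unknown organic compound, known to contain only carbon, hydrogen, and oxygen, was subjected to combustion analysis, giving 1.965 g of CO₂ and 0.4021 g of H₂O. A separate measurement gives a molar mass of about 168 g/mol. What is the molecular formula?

C8H8O4

mol C = 1.965 g CO₂ ÷ 44.009 g/mol = 0.044650 mol
mol H = 2 × 0.4021 g H₂O ÷ 18.015 g/mol = 0.044641 mol
mass O = 0.9383 − (0.53629 + 0.044998) = 0.35701 g → mol O = 0.35701 ÷ 15.999 = 0.022315 mol
Divide by the smallest (0.022315 mol): C 2.001, H 2.001, O 1.000
Empirical formula: C2H2O
Empirical-formula mass = 42.04 g/mol; 168 ÷ 42.04 ≈ 4, so the molecular formula is C8H8O4.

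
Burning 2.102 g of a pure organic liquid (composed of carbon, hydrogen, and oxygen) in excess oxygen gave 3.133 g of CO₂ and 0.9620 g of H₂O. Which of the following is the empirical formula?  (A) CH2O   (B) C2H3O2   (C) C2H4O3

(B) C2H3O2

mol C = 3.133 g CO₂ ÷ 44.009 g/mol = 0.071190 mol
mol H = 2 × 0.9620 g H₂O ÷ 18.015 g/mol = 0.10680 mol
mass O = 2.102 − (0.85506 + 0.10765) = 1.1393 g → mol O = 1.1393 ÷ 15.999 = 0.071210 mol
Divide by the smallest (0.071190 mol): C 1.000, H 1.500, O 1.000
Multiplying each by 2 gives whole numbers: C 2.00, H 3.00, O 2.00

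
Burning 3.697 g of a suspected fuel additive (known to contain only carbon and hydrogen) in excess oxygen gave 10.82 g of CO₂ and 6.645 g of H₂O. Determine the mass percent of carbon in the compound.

mol C = 10.82 g CO₂ ÷ 44.009 g/mol = 0.24586 mol
mol H = 2 × 6.645 g H₂O ÷ 18.015 g/mol = 0.73772 mol
mass % C = 2.9530 g ÷ 3.697 g × 100%

79.88%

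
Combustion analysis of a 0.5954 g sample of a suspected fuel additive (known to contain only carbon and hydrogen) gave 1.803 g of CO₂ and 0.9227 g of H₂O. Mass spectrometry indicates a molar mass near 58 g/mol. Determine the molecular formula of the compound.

C4H10

mol C = 1.803 g CO₂ ÷ 44.009 g/mol = 0.040969 mol
mol H = 2 × 0.9227 g H₂O ÷ 18.015 g/mol = 0.10244 mol
Divide by the smallest (0.040969 mol): C 1.000, H 2.500
Multiplying each by 2 gives whole numbers: C 2.00, H 5.00
Empirical formula: C2H5
Empirical-formula mass = 29.06 g/mol; 58 ÷ 29.06 ≈ 2, so the molecular formula is C4H10.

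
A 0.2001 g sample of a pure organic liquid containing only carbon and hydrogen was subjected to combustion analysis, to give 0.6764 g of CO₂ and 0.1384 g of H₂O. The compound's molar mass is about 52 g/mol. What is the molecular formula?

C4H4

mol C = 0.6764 g CO₂ ÷ 44.009 g/mol = 0.015370 mol
mol H = 2 × 0.1384 g H₂O ÷ 18.015 g/mol = 0.015365 mol
Divide by the smallest (0.015365 mol): C 1.000, H 1.000
Empirical formula: CH
Empirical-formula mass = 13.02 g/mol; 52 ÷ 13.02 ≈ 4, so the molecular formula is C4H4.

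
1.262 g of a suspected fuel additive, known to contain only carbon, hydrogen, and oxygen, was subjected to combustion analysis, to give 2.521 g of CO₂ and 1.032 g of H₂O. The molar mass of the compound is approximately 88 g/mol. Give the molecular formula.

C4H8O2

mol C = 2.521 g CO₂ ÷ 44.009 g/mol = 0.057284 mol
mol H = 2 × 1.032 g H₂O ÷ 18.015 g/mol = 0.11457 mol
mass O = 1.262 − (0.68803 + 0.11549) = 0.45848 g → mol O = 0.45848 ÷ 15.999 = 0.028657 mol
Divide by the smallest (0.028657 mol): C 1.999, H 3.998, O 1.000
Empirical formula: C2H4O
Empirical-formula mass = 44.05 g/mol; 88 ÷ 44.05 ≈ 2, so the molecular formula is C4H8O2.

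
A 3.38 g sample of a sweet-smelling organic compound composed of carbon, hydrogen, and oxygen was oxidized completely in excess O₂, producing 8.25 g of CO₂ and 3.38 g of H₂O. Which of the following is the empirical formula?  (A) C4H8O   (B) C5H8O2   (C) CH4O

(A) C4H8O

mol C = 8.25 g CO₂ ÷ 44.009 g/mol = 0.1875 mol
mol H = 2 × 3.38 g H₂O ÷ 18.015 g/mol = 0.3752 mol
mass O = 3.38 − (2.252 + 0.3782) = 0.7502 g → mol O = 0.7502 ÷ 15.999 = 0.04689 mol
Divide by the smallest (0.04689 mol): C 3.998, H 8.003, O 1.000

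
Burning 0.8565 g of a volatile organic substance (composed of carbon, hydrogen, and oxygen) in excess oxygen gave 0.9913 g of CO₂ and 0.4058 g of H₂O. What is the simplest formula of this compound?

mol C = 0.9913 g CO₂ ÷ 44.009 g/mol = 0.022525 mol
mol H = 2 × 0.4058 g H₂O ÷ 18.015 g/mol = 0.045051 mol
mass O = 0.8565 − (0.27055 + 0.045412) = 0.54054 g → mol O = 0.54054 ÷ 15.999 = 0.033786 mol
Divide by the smallest (0.022525 mol): C 1.000, H 2.000, O 1.500
Multiplying each by 2 gives whole numbers: C 2.00, H 4.00, O 3.00

C2H4O3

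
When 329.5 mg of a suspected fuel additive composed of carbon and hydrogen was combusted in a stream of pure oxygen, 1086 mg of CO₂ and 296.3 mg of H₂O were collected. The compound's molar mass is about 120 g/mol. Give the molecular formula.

mol C = 1.086 g CO₂ ÷ 44.009 g/mol = 0.024677 mol
mol H = 2 × 0.2963 g H₂O ÷ 18.015 g/mol = 0.032895 mol
Divide by the smallest (0.024677 mol): C 1.000, H 1.333
Multiplying each by 3 gives whole numbers: C 3.00, H 4.00
Empirical formula: C3H4
Empirical-formula mass = 40.06 g/mol; 120 ÷ 40.06 ≈ 3, so the molecular formula is C9H12.

C9H12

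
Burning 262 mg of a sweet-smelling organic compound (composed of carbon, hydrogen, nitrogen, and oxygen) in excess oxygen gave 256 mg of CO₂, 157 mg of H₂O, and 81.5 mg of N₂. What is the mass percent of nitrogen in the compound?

31.1%

mol C = 0.256 g CO₂ ÷ 44.009 g/mol = 0.005817 mol
mol H = 2 × 0.157 g H₂O ÷ 18.015 g/mol = 0.01743 mol
mol N = 2 × 0.0815 g N₂ ÷ 28.014 g/mol = 0.005819 mol
mass O = 0.262 − (0.06987 + 0.01757 + 0.08150) = 0.09306 g → mol O = 0.09306 ÷ 15.999 = 0.005817 mol
mass % N = 0.08150 g ÷ 0.262 g × 100%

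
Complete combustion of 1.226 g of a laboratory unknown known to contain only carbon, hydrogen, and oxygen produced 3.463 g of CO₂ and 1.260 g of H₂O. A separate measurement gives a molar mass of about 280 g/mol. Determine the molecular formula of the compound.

C18H32O2

mol C = 3.463 g CO₂ ÷ 44.009 g/mol = 0.078688 mol
mol H = 2 × 1.260 g H₂O ÷ 18.015 g/mol = 0.13988 mol
mass O = 1.226 − (0.94513 + 0.14100) = 0.13987 g → mol O = 0.13987 ÷ 15.999 = 0.0087425 mol
Divide by the smallest (0.0087425 mol): C 9.001, H 16.000, O 1.000
Empirical formula: C9H16O
Empirical-formula mass = 140.23 g/mol; 280 ÷ 140.23 ≈ 2, so the molecular formula is C18H32O2.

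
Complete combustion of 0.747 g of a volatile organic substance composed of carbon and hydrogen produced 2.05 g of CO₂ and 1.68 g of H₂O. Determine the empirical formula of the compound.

CH4

mol C = 2.05 g CO₂ ÷ 44.009 g/mol = 0.04658 mol
mol H = 2 × 1.68 g H₂O ÷ 18.015 g/mol = 0.1865 mol
Divide by the smallest (0.04658 mol): C 1.000, H 4.004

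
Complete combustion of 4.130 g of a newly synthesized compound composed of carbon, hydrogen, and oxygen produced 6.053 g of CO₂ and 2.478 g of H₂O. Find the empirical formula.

mol C = 6.053 g CO₂ ÷ 44.009 g/mol = 0.13754 mol
mol H = 2 × 2.478 g H₂O ÷ 18.015 g/mol = 0.27510 mol
mass O = 4.130 − (1.6520 + 0.27730) = 2.2007 g → mol O = 2.2007 ÷ 15.999 = 0.13755 mol
Divide by the smallest (0.13754 mol): C 1.000, H 2.000, O 1.000

CH2O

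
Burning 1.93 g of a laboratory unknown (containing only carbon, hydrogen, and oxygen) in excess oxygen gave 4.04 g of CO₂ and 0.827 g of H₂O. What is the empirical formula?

C2H2O

mol C = 4.04 g CO₂ ÷ 44.009 g/mol = 0.09180 mol
mol H = 2 × 0.827 g H₂O ÷ 18.015 g/mol = 0.09181 mol
mass O = 1.93 − (1.103 + 0.09255) = 0.7349 g → mol O = 0.7349 ÷ 15.999 = 0.04593 mol
Divide by the smallest (0.04593 mol): C 1.999, H 1.999, O 1.000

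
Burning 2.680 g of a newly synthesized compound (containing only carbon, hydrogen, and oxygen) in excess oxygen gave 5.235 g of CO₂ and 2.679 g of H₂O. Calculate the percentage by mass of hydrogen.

mol C = 5.235 g CO₂ ÷ 44.009 g/mol = 0.11895 mol
mol H = 2 × 2.679 g H₂O ÷ 18.015 g/mol = 0.29742 mol
mass O = 2.680 − (1.4287 + 0.29980) = 0.95146 g → mol O = 0.95146 ÷ 15.999 = 0.059470 mol
mass % H = 0.29980 g ÷ 2.680 g × 100%

11.19%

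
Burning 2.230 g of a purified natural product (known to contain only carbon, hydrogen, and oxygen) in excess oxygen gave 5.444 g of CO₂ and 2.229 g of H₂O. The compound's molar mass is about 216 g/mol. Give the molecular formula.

C12H24O3

mol C = 5.444 g CO₂ ÷ 44.009 g/mol = 0.12370 mol
mol H = 2 × 2.229 g H₂O ÷ 18.015 g/mol = 0.24746 mol
mass O = 2.230 − (1.4858 + 0.24944) = 0.49478 g → mol O = 0.49478 ÷ 15.999 = 0.030925 mol
Divide by the smallest (0.030925 mol): C 4.000, H 8.002, O 1.000
Empirical formula: C4H8O
Empirical-formula mass = 72.11 g/mol; 216 ÷ 72.11 ≈ 3, so the molecular formula is C12H24O3.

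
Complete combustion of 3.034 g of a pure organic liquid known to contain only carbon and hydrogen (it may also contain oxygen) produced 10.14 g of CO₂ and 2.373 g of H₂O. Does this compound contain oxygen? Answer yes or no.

no

mol C = 10.14 g CO₂ ÷ 44.009 g/mol = 0.23041 mol
mol H = 2 × 2.373 g H₂O ÷ 18.015 g/mol = 0.26345 mol
C and H together account for 3.0330 g — essentially the entire 3.034 g sample — so the compound contains no oxygen.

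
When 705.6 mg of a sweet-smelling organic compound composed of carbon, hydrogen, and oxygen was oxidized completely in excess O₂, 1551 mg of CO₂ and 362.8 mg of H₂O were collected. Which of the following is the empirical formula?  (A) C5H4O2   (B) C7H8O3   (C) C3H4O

mol C = 1.551 g CO₂ ÷ 44.009 g/mol = 0.035243 mol
mol H = 2 × 0.3628 g H₂O ÷ 18.015 g/mol = 0.040278 mol
mass O = 0.7056 − (0.42330 + 0.040600) = 0.24170 g → mol O = 0.24170 ÷ 15.999 = 0.015107 mol
Divide by the smallest (0.015107 mol): C 2.333, H 2.666, O 1.000
Multiplying each by 3 gives whole numbers: C 7.00, H 8.00, O 3.00

(B) C7H8O3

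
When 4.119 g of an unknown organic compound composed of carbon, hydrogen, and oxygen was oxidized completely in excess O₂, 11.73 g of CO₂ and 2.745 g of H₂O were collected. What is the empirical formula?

C7H8O

mol C = 11.73 g CO₂ ÷ 44.009 g/mol = 0.26654 mol
mol H = 2 × 2.745 g H₂O ÷ 18.015 g/mol = 0.30475 mol
mass O = 4.119 − (3.2014 + 0.30718) = 0.61045 g → mol O = 0.61045 ÷ 15.999 = 0.038155 mol
Divide by the smallest (0.038155 mol): C 6.986, H 7.987, O 1.000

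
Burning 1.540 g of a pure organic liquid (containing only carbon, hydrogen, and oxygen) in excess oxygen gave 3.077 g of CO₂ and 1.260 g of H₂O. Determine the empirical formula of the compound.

mol C = 3.077 g CO₂ ÷ 44.009 g/mol = 0.069918 mol
mol H = 2 × 1.260 g H₂O ÷ 18.015 g/mol = 0.13988 mol
mass O = 1.540 − (0.83978 + 0.14100) = 0.55922 g → mol O = 0.55922 ÷ 15.999 = 0.034953 mol
Divide by the smallest (0.034953 mol): C 2.000, H 4.002, O 1.000

C2H4O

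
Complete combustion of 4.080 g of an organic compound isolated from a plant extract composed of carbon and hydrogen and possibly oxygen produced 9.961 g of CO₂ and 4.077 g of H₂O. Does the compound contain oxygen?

mol C = 9.961 g CO₂ ÷ 44.009 g/mol = 0.22634 mol
mol H = 2 × 4.077 g H₂O ÷ 18.015 g/mol = 0.45262 mol
C and H account for only 3.1748 g of the 4.080 g sample; the remaining 0.90519 g must be oxygen.

yes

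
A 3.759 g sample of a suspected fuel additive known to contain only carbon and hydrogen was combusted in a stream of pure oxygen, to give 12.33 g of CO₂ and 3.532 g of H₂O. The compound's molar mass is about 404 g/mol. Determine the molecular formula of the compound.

mol C = 12.33 g CO₂ ÷ 44.009 g/mol = 0.28017 mol
mol H = 2 × 3.532 g H₂O ÷ 18.015 g/mol = 0.39212 mol
Divide by the smallest (0.28017 mol): C 1.000, H 1.400
Multiplying each by 5 gives whole numbers: C 5.00, H 7.00
Empirical formula: C5H7
Empirical-formula mass = 67.11 g/mol; 404 ÷ 67.11 ≈ 6, so the molecular formula is C30H42.

C30H42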